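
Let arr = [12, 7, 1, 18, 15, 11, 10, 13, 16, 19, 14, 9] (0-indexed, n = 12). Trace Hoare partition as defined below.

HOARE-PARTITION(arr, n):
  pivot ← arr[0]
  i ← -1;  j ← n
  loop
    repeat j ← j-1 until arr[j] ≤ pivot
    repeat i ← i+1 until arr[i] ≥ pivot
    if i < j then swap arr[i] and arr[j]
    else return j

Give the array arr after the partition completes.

[9, 7, 1, 10, 11, 15, 18, 13, 16, 19, 14, 12]

pivot = arr[0] = 12; i = -1, j = 12
j→11 (arr[11]=9≤12), i→0 (arr[0]=12≥12); i<j, swap → [9, 7, 1, 18, 15, 11, 10, 13, 16, 19, 14, 12]
j→6 (arr[6]=10≤12), i→3 (arr[3]=18≥12); i<j, swap → [9, 7, 1, 10, 15, 11, 18, 13, 16, 19, 14, 12]
j→5 (arr[5]=11≤12), i→4 (arr[4]=15≥12); i<j, swap → [9, 7, 1, 10, 11, 15, 18, 13, 16, 19, 14, 12]
j→4, i→5; i≥j, return j=4. arr = [9, 7, 1, 10, 11, 15, 18, 13, 16, 19, 14, 12]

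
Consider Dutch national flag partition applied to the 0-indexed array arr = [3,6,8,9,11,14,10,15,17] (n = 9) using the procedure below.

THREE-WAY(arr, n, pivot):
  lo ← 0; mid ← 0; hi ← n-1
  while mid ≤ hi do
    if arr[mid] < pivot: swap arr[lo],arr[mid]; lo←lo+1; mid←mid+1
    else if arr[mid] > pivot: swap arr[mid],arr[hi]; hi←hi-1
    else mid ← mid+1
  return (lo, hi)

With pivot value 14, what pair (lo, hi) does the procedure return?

(6, 6)

pivot = 14; lo=0, mid=0, hi=8
arr[mid]=3<14: swap arr[0],arr[0]; lo=1,mid=1 → [3,6,8,9,11,14,10,15,17]
arr[mid]=6<14: swap arr[1],arr[1]; lo=2,mid=2 → [3,6,8,9,11,14,10,15,17]
arr[mid]=8<14: swap arr[2],arr[2]; lo=3,mid=3 → [3,6,8,9,11,14,10,15,17]
arr[mid]=9<14: swap arr[3],arr[3]; lo=4,mid=4 → [3,6,8,9,11,14,10,15,17]
arr[mid]=11<14: swap arr[4],arr[4]; lo=5,mid=5 → [3,6,8,9,11,14,10,15,17]
arr[mid]=14=14: mid=6
arr[mid]=10<14: swap arr[5],arr[6]; lo=6,mid=7 → [3,6,8,9,11,10,14,15,17]
arr[mid]=15>14: swap arr[7],arr[8]; hi=7 → [3,6,8,9,11,10,14,17,15]
arr[mid]=17>14: swap arr[7],arr[7]; hi=6 → [3,6,8,9,11,10,14,17,15]
end: lo=6, hi=6; arr = [3,6,8,9,11,10,14,17,15]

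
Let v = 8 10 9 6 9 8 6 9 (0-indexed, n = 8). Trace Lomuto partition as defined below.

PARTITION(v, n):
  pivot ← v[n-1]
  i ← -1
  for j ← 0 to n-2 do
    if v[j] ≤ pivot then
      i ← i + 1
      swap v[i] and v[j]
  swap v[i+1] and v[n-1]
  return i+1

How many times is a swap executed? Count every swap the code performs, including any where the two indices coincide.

pivot=9, i=-1
j=0: 8≤9, i=0, swap(0,0) ⇒ 8 10 9 6 9 8 6 9
j=1: 10>9, skip
j=2: 9≤9, i=1, swap(1,2) ⇒ 8 9 10 6 9 8 6 9
j=3: 6≤9, i=2, swap(2,3) ⇒ 8 9 6 10 9 8 6 9
j=4: 9≤9, i=3, swap(3,4) ⇒ 8 9 6 9 10 8 6 9
j=5: 8≤9, i=4, swap(4,5) ⇒ 8 9 6 9 8 10 6 9
j=6: 6≤9, i=5, swap(5,6) ⇒ 8 9 6 9 8 6 10 9
swap(6,7) ⇒ 8 9 6 9 8 6 9 10; return 6

7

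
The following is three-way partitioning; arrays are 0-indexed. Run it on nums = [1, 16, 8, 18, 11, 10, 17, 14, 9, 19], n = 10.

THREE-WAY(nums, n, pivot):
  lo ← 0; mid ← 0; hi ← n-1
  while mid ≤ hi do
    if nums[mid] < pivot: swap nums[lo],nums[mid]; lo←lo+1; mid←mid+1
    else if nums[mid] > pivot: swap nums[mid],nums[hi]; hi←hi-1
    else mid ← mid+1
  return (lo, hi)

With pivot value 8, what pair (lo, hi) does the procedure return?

lo=0 mid=0 hi=9
1<8: swap(0,0), lo=1 mid=1 ⇒ [1, 16, 8, 18, 11, 10, 17, 14, 9, 19]
16>8: swap(1,9), hi=8 ⇒ [1, 19, 8, 18, 11, 10, 17, 14, 9, 16]
19>8: swap(1,8), hi=7 ⇒ [1, 9, 8, 18, 11, 10, 17, 14, 19, 16]
9>8: swap(1,7), hi=6 ⇒ [1, 14, 8, 18, 11, 10, 17, 9, 19, 16]
14>8: swap(1,6), hi=5 ⇒ [1, 17, 8, 18, 11, 10, 14, 9, 19, 16]
17>8: swap(1,5), hi=4 ⇒ [1, 10, 8, 18, 11, 17, 14, 9, 19, 16]
10>8: swap(1,4), hi=3 ⇒ [1, 11, 8, 18, 10, 17, 14, 9, 19, 16]
11>8: swap(1,3), hi=2 ⇒ [1, 18, 8, 11, 10, 17, 14, 9, 19, 16]
18>8: swap(1,2), hi=1 ⇒ [1, 8, 18, 11, 10, 17, 14, 9, 19, 16]
8=8: mid=2
done. lo=1 hi=1; nums=[1, 8, 18, 11, 10, 17, 14, 9, 19, 16]

(1, 1)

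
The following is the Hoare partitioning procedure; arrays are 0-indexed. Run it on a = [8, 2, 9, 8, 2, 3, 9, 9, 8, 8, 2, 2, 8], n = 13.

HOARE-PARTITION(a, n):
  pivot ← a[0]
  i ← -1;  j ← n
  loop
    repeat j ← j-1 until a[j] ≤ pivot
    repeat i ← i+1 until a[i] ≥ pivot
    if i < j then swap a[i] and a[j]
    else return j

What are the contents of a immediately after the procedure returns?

pivot = a[0] = 8; i = -1, j = 13
j→12 (a[12]=8≤8), i→0 (a[0]=8≥8); i<j, swap → [8, 2, 9, 8, 2, 3, 9, 9, 8, 8, 2, 2, 8]
j→11 (a[11]=2≤8), i→2 (a[2]=9≥8); i<j, swap → [8, 2, 2, 8, 2, 3, 9, 9, 8, 8, 2, 9, 8]
j→10 (a[10]=2≤8), i→3 (a[3]=8≥8); i<j, swap → [8, 2, 2, 2, 2, 3, 9, 9, 8, 8, 8, 9, 8]
j→9 (a[9]=8≤8), i→6 (a[6]=9≥8); i<j, swap → [8, 2, 2, 2, 2, 3, 8, 9, 8, 9, 8, 9, 8]
j→8 (a[8]=8≤8), i→7 (a[7]=9≥8); i<j, swap → [8, 2, 2, 2, 2, 3, 8, 8, 9, 9, 8, 9, 8]
j→7, i→8; i≥j, return j=7. a = [8, 2, 2, 2, 2, 3, 8, 8, 9, 9, 8, 9, 8]

[8, 2, 2, 2, 2, 3, 8, 8, 9, 9, 8, 9, 8]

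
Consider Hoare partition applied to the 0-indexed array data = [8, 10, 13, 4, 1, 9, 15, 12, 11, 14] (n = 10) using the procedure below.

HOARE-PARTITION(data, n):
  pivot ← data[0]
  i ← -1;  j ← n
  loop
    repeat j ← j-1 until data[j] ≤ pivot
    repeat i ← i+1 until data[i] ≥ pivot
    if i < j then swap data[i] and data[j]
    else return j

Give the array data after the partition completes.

pivot=8
j stops at 4 (1), i stops at 0 (8); swap ⇒ [1, 10, 13, 4, 8, 9, 15, 12, 11, 14]
j stops at 3 (4), i stops at 1 (10); swap ⇒ [1, 4, 13, 10, 8, 9, 15, 12, 11, 14]
j stops at 1, i stops at 2; i≥j ⇒ return 1. data=[1, 4, 13, 10, 8, 9, 15, 12, 11, 14]

[1, 4, 13, 10, 8, 9, 15, 12, 11, 14]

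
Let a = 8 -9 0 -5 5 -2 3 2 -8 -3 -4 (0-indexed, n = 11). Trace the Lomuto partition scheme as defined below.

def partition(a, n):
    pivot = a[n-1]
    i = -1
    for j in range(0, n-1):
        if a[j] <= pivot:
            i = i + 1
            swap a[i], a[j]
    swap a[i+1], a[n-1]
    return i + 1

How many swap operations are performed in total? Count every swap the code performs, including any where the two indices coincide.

4

pivot=-4, i=-1
j=0: 8>-4, skip
j=1: -9≤-4, i=0, swap(0,1) ⇒ -9 8 0 -5 5 -2 3 2 -8 -3 -4
j=2: 0>-4, skip
j=3: -5≤-4, i=1, swap(1,3) ⇒ -9 -5 0 8 5 -2 3 2 -8 -3 -4
j=4: 5>-4, skip
j=5: -2>-4, skip
j=6: 3>-4, skip
j=7: 2>-4, skip
j=8: -8≤-4, i=2, swap(2,8) ⇒ -9 -5 -8 8 5 -2 3 2 0 -3 -4
j=9: -3>-4, skip
swap(3,10) ⇒ -9 -5 -8 -4 5 -2 3 2 0 -3 8; return 3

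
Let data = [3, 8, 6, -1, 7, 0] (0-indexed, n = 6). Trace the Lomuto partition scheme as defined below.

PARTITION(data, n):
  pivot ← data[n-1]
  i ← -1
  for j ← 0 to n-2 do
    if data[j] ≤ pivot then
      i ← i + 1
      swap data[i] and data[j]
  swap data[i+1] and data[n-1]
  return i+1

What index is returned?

pivot=0, i=-1
j=0: 3>0, skip
j=1: 8>0, skip
j=2: 6>0, skip
j=3: -1≤0, i=0, swap(0,3) ⇒ [-1, 8, 6, 3, 7, 0]
j=4: 7>0, skip
swap(1,5) ⇒ [-1, 0, 6, 3, 7, 8]; return 1

1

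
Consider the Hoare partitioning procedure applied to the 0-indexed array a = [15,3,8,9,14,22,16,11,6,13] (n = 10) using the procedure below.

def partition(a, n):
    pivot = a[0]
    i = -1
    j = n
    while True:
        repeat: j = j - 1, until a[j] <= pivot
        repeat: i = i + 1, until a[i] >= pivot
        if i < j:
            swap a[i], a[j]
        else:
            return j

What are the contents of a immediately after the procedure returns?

[13,3,8,9,14,6,11,16,22,15]

pivot=15
j stops at 9 (13), i stops at 0 (15); swap ⇒ [13,3,8,9,14,22,16,11,6,15]
j stops at 8 (6), i stops at 5 (22); swap ⇒ [13,3,8,9,14,6,16,11,22,15]
j stops at 7 (11), i stops at 6 (16); swap ⇒ [13,3,8,9,14,6,11,16,22,15]
j stops at 6, i stops at 7; i≥j ⇒ return 6. a=[13,3,8,9,14,6,11,16,22,15]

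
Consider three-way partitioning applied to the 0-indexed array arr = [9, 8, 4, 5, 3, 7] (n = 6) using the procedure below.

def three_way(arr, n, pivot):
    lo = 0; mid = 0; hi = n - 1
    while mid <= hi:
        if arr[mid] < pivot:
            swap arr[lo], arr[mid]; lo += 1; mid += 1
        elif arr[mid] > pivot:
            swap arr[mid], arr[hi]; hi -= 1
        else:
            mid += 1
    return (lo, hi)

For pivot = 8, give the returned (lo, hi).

(4, 4)

pivot = 8; lo=0, mid=0, hi=5
arr[mid]=9>8: swap arr[0],arr[5]; hi=4 → [7, 8, 4, 5, 3, 9]
arr[mid]=7<8: swap arr[0],arr[0]; lo=1,mid=1 → [7, 8, 4, 5, 3, 9]
arr[mid]=8=8: mid=2
arr[mid]=4<8: swap arr[1],arr[2]; lo=2,mid=3 → [7, 4, 8, 5, 3, 9]
arr[mid]=5<8: swap arr[2],arr[3]; lo=3,mid=4 → [7, 4, 5, 8, 3, 9]
arr[mid]=3<8: swap arr[3],arr[4]; lo=4,mid=5 → [7, 4, 5, 3, 8, 9]
end: lo=4, hi=4; arr = [7, 4, 5, 3, 8, 9]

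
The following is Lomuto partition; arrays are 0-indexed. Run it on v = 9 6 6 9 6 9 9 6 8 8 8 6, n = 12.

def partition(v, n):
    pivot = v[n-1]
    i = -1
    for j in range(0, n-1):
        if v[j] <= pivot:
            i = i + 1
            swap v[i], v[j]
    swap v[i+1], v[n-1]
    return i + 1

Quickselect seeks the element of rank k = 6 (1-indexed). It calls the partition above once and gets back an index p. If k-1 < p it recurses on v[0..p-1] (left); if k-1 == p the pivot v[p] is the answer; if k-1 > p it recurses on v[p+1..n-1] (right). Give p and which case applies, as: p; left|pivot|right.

4; right

pivot = v[11] = 6; i = -1
j=0: v[0]=9 > 6 → no swap
j=1: v[1]=6 ≤ 6 → i=0, swap v[0],v[1] → 6 9 6 9 6 9 9 6 8 8 8 6
j=2: v[2]=6 ≤ 6 → i=1, swap v[1],v[2] → 6 6 9 9 6 9 9 6 8 8 8 6
j=3: v[3]=9 > 6 → no swap
j=4: v[4]=6 ≤ 6 → i=2, swap v[2],v[4] → 6 6 6 9 9 9 9 6 8 8 8 6
j=5: v[5]=9 > 6 → no swap
j=6: v[6]=9 > 6 → no swap
j=7: v[7]=6 ≤ 6 → i=3, swap v[3],v[7] → 6 6 6 6 9 9 9 9 8 8 8 6
j=8: v[8]=8 > 6 → no swap
j=9: v[9]=8 > 6 → no swap
j=10: v[10]=8 > 6 → no swap
final swap v[4],v[11] → 6 6 6 6 6 9 9 9 8 8 8 9; return 4
p = 4; k-1 = 5 > 4 ⇒ right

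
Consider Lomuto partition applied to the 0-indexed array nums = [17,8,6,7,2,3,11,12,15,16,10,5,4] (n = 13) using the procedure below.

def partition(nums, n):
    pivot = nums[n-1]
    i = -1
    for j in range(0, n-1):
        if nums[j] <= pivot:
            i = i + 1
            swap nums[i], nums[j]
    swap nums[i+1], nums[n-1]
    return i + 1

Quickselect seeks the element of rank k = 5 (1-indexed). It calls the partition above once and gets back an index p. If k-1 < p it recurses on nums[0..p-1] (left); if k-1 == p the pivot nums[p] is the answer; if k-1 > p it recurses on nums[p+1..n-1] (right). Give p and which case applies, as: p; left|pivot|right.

pivot = nums[12] = 4; i = -1
j=0: nums[0]=17 > 4 → no swap
j=1: nums[1]=8 > 4 → no swap
j=2: nums[2]=6 > 4 → no swap
j=3: nums[3]=7 > 4 → no swap
j=4: nums[4]=2 ≤ 4 → i=0, swap nums[0],nums[4] → [2,8,6,7,17,3,11,12,15,16,10,5,4]
j=5: nums[5]=3 ≤ 4 → i=1, swap nums[1],nums[5] → [2,3,6,7,17,8,11,12,15,16,10,5,4]
j=6: nums[6]=11 > 4 → no swap
j=7: nums[7]=12 > 4 → no swap
j=8: nums[8]=15 > 4 → no swap
j=9: nums[9]=16 > 4 → no swap
j=10: nums[10]=10 > 4 → no swap
j=11: nums[11]=5 > 4 → no swap
final swap nums[2],nums[12] → [2,3,4,7,17,8,11,12,15,16,10,5,6]; return 2
p = 2; k-1 = 4 > 2 ⇒ right

2; right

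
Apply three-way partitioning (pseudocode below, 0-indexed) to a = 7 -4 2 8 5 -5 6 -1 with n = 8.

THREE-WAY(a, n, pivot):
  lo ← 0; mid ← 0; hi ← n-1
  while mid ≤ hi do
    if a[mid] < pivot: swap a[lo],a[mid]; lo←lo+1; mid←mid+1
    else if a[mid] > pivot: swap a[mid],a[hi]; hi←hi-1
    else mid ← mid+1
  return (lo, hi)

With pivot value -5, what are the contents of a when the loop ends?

pivot = -5; lo=0, mid=0, hi=7
a[mid]=7>-5: swap a[0],a[7]; hi=6 → -1 -4 2 8 5 -5 6 7
a[mid]=-1>-5: swap a[0],a[6]; hi=5 → 6 -4 2 8 5 -5 -1 7
a[mid]=6>-5: swap a[0],a[5]; hi=4 → -5 -4 2 8 5 6 -1 7
a[mid]=-5=-5: mid=1
a[mid]=-4>-5: swap a[1],a[4]; hi=3 → -5 5 2 8 -4 6 -1 7
a[mid]=5>-5: swap a[1],a[3]; hi=2 → -5 8 2 5 -4 6 -1 7
a[mid]=8>-5: swap a[1],a[2]; hi=1 → -5 2 8 5 -4 6 -1 7
a[mid]=2>-5: swap a[1],a[1]; hi=0 → -5 2 8 5 -4 6 -1 7
end: lo=0, hi=0; a = -5 2 8 5 -4 6 -1 7

-5 2 8 5 -4 6 -1 7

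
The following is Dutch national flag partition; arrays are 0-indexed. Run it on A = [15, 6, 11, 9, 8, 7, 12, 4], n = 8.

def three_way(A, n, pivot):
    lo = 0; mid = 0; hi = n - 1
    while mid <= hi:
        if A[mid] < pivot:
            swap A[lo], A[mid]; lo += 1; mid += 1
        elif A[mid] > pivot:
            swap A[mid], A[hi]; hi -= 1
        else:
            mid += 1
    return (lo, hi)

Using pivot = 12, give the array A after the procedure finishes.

[4, 6, 11, 9, 8, 7, 12, 15]

lo=0 mid=0 hi=7
15>12: swap(0,7), hi=6 ⇒ [4, 6, 11, 9, 8, 7, 12, 15]
4<12: swap(0,0), lo=1 mid=1 ⇒ [4, 6, 11, 9, 8, 7, 12, 15]
6<12: swap(1,1), lo=2 mid=2 ⇒ [4, 6, 11, 9, 8, 7, 12, 15]
11<12: swap(2,2), lo=3 mid=3 ⇒ [4, 6, 11, 9, 8, 7, 12, 15]
9<12: swap(3,3), lo=4 mid=4 ⇒ [4, 6, 11, 9, 8, 7, 12, 15]
8<12: swap(4,4), lo=5 mid=5 ⇒ [4, 6, 11, 9, 8, 7, 12, 15]
7<12: swap(5,5), lo=6 mid=6 ⇒ [4, 6, 11, 9, 8, 7, 12, 15]
12=12: mid=7
done. lo=6 hi=6; A=[4, 6, 11, 9, 8, 7, 12, 15]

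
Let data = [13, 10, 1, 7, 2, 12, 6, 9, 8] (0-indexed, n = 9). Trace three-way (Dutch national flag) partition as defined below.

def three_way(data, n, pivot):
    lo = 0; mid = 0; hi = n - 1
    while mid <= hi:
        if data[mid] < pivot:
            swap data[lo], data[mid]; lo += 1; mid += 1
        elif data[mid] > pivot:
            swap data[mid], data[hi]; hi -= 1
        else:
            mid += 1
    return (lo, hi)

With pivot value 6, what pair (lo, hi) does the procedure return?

(2, 2)

pivot = 6; lo=0, mid=0, hi=8
data[mid]=13>6: swap data[0],data[8]; hi=7 → [8, 10, 1, 7, 2, 12, 6, 9, 13]
data[mid]=8>6: swap data[0],data[7]; hi=6 → [9, 10, 1, 7, 2, 12, 6, 8, 13]
data[mid]=9>6: swap data[0],data[6]; hi=5 → [6, 10, 1, 7, 2, 12, 9, 8, 13]
data[mid]=6=6: mid=1
data[mid]=10>6: swap data[1],data[5]; hi=4 → [6, 12, 1, 7, 2, 10, 9, 8, 13]
data[mid]=12>6: swap data[1],data[4]; hi=3 → [6, 2, 1, 7, 12, 10, 9, 8, 13]
data[mid]=2<6: swap data[0],data[1]; lo=1,mid=2 → [2, 6, 1, 7, 12, 10, 9, 8, 13]
data[mid]=1<6: swap data[1],data[2]; lo=2,mid=3 → [2, 1, 6, 7, 12, 10, 9, 8, 13]
data[mid]=7>6: swap data[3],data[3]; hi=2 → [2, 1, 6, 7, 12, 10, 9, 8, 13]
end: lo=2, hi=2; data = [2, 1, 6, 7, 12, 10, 9, 8, 13]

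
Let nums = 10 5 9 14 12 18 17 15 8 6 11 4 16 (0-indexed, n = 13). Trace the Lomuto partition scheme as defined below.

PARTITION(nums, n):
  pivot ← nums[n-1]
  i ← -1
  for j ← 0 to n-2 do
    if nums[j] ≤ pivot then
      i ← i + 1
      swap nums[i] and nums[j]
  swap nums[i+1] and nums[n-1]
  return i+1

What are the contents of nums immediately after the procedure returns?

10 5 9 14 12 15 8 6 11 4 16 18 17

pivot=16, i=-1
j=0: 10≤16, i=0, swap(0,0) ⇒ 10 5 9 14 12 18 17 15 8 6 11 4 16
j=1: 5≤16, i=1, swap(1,1) ⇒ 10 5 9 14 12 18 17 15 8 6 11 4 16
j=2: 9≤16, i=2, swap(2,2) ⇒ 10 5 9 14 12 18 17 15 8 6 11 4 16
j=3: 14≤16, i=3, swap(3,3) ⇒ 10 5 9 14 12 18 17 15 8 6 11 4 16
j=4: 12≤16, i=4, swap(4,4) ⇒ 10 5 9 14 12 18 17 15 8 6 11 4 16
j=5: 18>16, skip
j=6: 17>16, skip
j=7: 15≤16, i=5, swap(5,7) ⇒ 10 5 9 14 12 15 17 18 8 6 11 4 16
j=8: 8≤16, i=6, swap(6,8) ⇒ 10 5 9 14 12 15 8 18 17 6 11 4 16
j=9: 6≤16, i=7, swap(7,9) ⇒ 10 5 9 14 12 15 8 6 17 18 11 4 16
j=10: 11≤16, i=8, swap(8,10) ⇒ 10 5 9 14 12 15 8 6 11 18 17 4 16
j=11: 4≤16, i=9, swap(9,11) ⇒ 10 5 9 14 12 15 8 6 11 4 17 18 16
swap(10,12) ⇒ 10 5 9 14 12 15 8 6 11 4 16 18 17; return 10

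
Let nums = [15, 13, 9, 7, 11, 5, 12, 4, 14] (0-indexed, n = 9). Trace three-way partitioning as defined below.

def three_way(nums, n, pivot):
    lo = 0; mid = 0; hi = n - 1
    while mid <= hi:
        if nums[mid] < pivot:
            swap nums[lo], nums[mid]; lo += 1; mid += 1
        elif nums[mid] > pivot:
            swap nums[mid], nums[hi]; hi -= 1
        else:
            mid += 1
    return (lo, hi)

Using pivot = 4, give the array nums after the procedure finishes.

lo=0 mid=0 hi=8
15>4: swap(0,8), hi=7 ⇒ [14, 13, 9, 7, 11, 5, 12, 4, 15]
14>4: swap(0,7), hi=6 ⇒ [4, 13, 9, 7, 11, 5, 12, 14, 15]
4=4: mid=1
13>4: swap(1,6), hi=5 ⇒ [4, 12, 9, 7, 11, 5, 13, 14, 15]
12>4: swap(1,5), hi=4 ⇒ [4, 5, 9, 7, 11, 12, 13, 14, 15]
5>4: swap(1,4), hi=3 ⇒ [4, 11, 9, 7, 5, 12, 13, 14, 15]
11>4: swap(1,3), hi=2 ⇒ [4, 7, 9, 11, 5, 12, 13, 14, 15]
7>4: swap(1,2), hi=1 ⇒ [4, 9, 7, 11, 5, 12, 13, 14, 15]
9>4: swap(1,1), hi=0 ⇒ [4, 9, 7, 11, 5, 12, 13, 14, 15]
done. lo=0 hi=0; nums=[4, 9, 7, 11, 5, 12, 13, 14, 15]

[4, 9, 7, 11, 5, 12, 13, 14, 15]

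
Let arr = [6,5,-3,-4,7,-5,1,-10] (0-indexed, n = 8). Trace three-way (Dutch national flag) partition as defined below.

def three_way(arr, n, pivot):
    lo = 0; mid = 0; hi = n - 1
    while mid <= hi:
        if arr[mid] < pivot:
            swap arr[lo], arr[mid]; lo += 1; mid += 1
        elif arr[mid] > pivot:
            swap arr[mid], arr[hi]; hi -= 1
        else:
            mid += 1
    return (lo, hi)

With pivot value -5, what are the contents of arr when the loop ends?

pivot = -5; lo=0, mid=0, hi=7
arr[mid]=6>-5: swap arr[0],arr[7]; hi=6 → [-10,5,-3,-4,7,-5,1,6]
arr[mid]=-10<-5: swap arr[0],arr[0]; lo=1,mid=1 → [-10,5,-3,-4,7,-5,1,6]
arr[mid]=5>-5: swap arr[1],arr[6]; hi=5 → [-10,1,-3,-4,7,-5,5,6]
arr[mid]=1>-5: swap arr[1],arr[5]; hi=4 → [-10,-5,-3,-4,7,1,5,6]
arr[mid]=-5=-5: mid=2
arr[mid]=-3>-5: swap arr[2],arr[4]; hi=3 → [-10,-5,7,-4,-3,1,5,6]
arr[mid]=7>-5: swap arr[2],arr[3]; hi=2 → [-10,-5,-4,7,-3,1,5,6]
arr[mid]=-4>-5: swap arr[2],arr[2]; hi=1 → [-10,-5,-4,7,-3,1,5,6]
end: lo=1, hi=1; arr = [-10,-5,-4,7,-3,1,5,6]

[-10,-5,-4,7,-3,1,5,6]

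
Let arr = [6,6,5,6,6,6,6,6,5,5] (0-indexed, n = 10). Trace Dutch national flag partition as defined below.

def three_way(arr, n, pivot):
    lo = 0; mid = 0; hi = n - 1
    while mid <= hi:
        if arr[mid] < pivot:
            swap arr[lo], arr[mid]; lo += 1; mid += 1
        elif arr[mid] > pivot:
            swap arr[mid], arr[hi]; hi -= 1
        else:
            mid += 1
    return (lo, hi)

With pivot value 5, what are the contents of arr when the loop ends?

[5,5,5,6,6,6,6,6,6,6]

lo=0 mid=0 hi=9
6>5: swap(0,9), hi=8 ⇒ [5,6,5,6,6,6,6,6,5,6]
5=5: mid=1
6>5: swap(1,8), hi=7 ⇒ [5,5,5,6,6,6,6,6,6,6]
5=5: mid=2
5=5: mid=3
6>5: swap(3,7), hi=6 ⇒ [5,5,5,6,6,6,6,6,6,6]
6>5: swap(3,6), hi=5 ⇒ [5,5,5,6,6,6,6,6,6,6]
6>5: swap(3,5), hi=4 ⇒ [5,5,5,6,6,6,6,6,6,6]
6>5: swap(3,4), hi=3 ⇒ [5,5,5,6,6,6,6,6,6,6]
6>5: swap(3,3), hi=2 ⇒ [5,5,5,6,6,6,6,6,6,6]
done. lo=0 hi=2; arr=[5,5,5,6,6,6,6,6,6,6]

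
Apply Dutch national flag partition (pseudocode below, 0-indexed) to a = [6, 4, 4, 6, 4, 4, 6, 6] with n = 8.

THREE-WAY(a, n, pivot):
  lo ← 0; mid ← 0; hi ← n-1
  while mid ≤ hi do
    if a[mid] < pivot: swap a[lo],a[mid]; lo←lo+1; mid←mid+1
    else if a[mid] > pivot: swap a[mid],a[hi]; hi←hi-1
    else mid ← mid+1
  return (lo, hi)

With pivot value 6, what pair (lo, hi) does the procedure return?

lo=0 mid=0 hi=7
6=6: mid=1
4<6: swap(0,1), lo=1 mid=2 ⇒ [4, 6, 4, 6, 4, 4, 6, 6]
4<6: swap(1,2), lo=2 mid=3 ⇒ [4, 4, 6, 6, 4, 4, 6, 6]
6=6: mid=4
4<6: swap(2,4), lo=3 mid=5 ⇒ [4, 4, 4, 6, 6, 4, 6, 6]
4<6: swap(3,5), lo=4 mid=6 ⇒ [4, 4, 4, 4, 6, 6, 6, 6]
6=6: mid=7
6=6: mid=8
done. lo=4 hi=7; a=[4, 4, 4, 4, 6, 6, 6, 6]

(4, 7)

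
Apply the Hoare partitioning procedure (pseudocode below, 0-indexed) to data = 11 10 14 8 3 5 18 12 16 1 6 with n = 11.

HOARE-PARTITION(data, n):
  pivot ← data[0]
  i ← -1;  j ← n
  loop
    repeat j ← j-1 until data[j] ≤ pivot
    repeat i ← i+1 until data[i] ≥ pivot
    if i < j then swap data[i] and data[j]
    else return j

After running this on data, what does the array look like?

pivot=11
j stops at 10 (6), i stops at 0 (11); swap ⇒ 6 10 14 8 3 5 18 12 16 1 11
j stops at 9 (1), i stops at 2 (14); swap ⇒ 6 10 1 8 3 5 18 12 16 14 11
j stops at 5, i stops at 6; i≥j ⇒ return 5. data=6 10 1 8 3 5 18 12 16 14 11

6 10 1 8 3 5 18 12 16 14 11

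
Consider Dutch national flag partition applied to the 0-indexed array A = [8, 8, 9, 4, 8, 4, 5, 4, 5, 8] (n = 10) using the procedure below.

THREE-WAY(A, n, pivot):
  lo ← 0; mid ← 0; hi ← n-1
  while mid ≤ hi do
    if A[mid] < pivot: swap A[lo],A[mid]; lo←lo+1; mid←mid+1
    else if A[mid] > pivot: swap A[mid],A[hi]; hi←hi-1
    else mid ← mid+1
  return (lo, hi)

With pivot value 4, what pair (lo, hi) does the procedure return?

pivot = 4; lo=0, mid=0, hi=9
A[mid]=8>4: swap A[0],A[9]; hi=8 → [8, 8, 9, 4, 8, 4, 5, 4, 5, 8]
A[mid]=8>4: swap A[0],A[8]; hi=7 → [5, 8, 9, 4, 8, 4, 5, 4, 8, 8]
A[mid]=5>4: swap A[0],A[7]; hi=6 → [4, 8, 9, 4, 8, 4, 5, 5, 8, 8]
A[mid]=4=4: mid=1
A[mid]=8>4: swap A[1],A[6]; hi=5 → [4, 5, 9, 4, 8, 4, 8, 5, 8, 8]
A[mid]=5>4: swap A[1],A[5]; hi=4 → [4, 4, 9, 4, 8, 5, 8, 5, 8, 8]
A[mid]=4=4: mid=2
A[mid]=9>4: swap A[2],A[4]; hi=3 → [4, 4, 8, 4, 9, 5, 8, 5, 8, 8]
A[mid]=8>4: swap A[2],A[3]; hi=2 → [4, 4, 4, 8, 9, 5, 8, 5, 8, 8]
A[mid]=4=4: mid=3
end: lo=0, hi=2; A = [4, 4, 4, 8, 9, 5, 8, 5, 8, 8]

(0, 2)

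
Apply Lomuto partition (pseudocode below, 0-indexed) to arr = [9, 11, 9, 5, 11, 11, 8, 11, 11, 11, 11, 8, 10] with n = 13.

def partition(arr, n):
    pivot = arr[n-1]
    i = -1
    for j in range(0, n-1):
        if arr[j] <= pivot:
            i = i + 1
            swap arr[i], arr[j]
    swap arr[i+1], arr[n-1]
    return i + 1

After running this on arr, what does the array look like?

[9, 9, 5, 8, 8, 10, 11, 11, 11, 11, 11, 11, 11]

pivot=10, i=-1
j=0: 9≤10, i=0, swap(0,0) ⇒ [9, 11, 9, 5, 11, 11, 8, 11, 11, 11, 11, 8, 10]
j=1: 11>10, skip
j=2: 9≤10, i=1, swap(1,2) ⇒ [9, 9, 11, 5, 11, 11, 8, 11, 11, 11, 11, 8, 10]
j=3: 5≤10, i=2, swap(2,3) ⇒ [9, 9, 5, 11, 11, 11, 8, 11, 11, 11, 11, 8, 10]
j=4: 11>10, skip
j=5: 11>10, skip
j=6: 8≤10, i=3, swap(3,6) ⇒ [9, 9, 5, 8, 11, 11, 11, 11, 11, 11, 11, 8, 10]
j=7: 11>10, skip
j=8: 11>10, skip
j=9: 11>10, skip
j=10: 11>10, skip
j=11: 8≤10, i=4, swap(4,11) ⇒ [9, 9, 5, 8, 8, 11, 11, 11, 11, 11, 11, 11, 10]
swap(5,12) ⇒ [9, 9, 5, 8, 8, 10, 11, 11, 11, 11, 11, 11, 11]; return 5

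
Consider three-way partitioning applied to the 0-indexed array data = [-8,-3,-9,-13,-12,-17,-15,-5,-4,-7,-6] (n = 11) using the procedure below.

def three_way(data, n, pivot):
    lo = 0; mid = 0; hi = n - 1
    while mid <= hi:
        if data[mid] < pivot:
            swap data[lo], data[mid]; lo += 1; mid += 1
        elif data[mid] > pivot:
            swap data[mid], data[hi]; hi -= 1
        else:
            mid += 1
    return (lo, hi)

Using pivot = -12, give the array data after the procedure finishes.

[-15,-17,-13,-12,-9,-3,-5,-4,-7,-6,-8]

pivot = -12; lo=0, mid=0, hi=10
data[mid]=-8>-12: swap data[0],data[10]; hi=9 → [-6,-3,-9,-13,-12,-17,-15,-5,-4,-7,-8]
data[mid]=-6>-12: swap data[0],data[9]; hi=8 → [-7,-3,-9,-13,-12,-17,-15,-5,-4,-6,-8]
data[mid]=-7>-12: swap data[0],data[8]; hi=7 → [-4,-3,-9,-13,-12,-17,-15,-5,-7,-6,-8]
data[mid]=-4>-12: swap data[0],data[7]; hi=6 → [-5,-3,-9,-13,-12,-17,-15,-4,-7,-6,-8]
data[mid]=-5>-12: swap data[0],data[6]; hi=5 → [-15,-3,-9,-13,-12,-17,-5,-4,-7,-6,-8]
data[mid]=-15<-12: swap data[0],data[0]; lo=1,mid=1 → [-15,-3,-9,-13,-12,-17,-5,-4,-7,-6,-8]
data[mid]=-3>-12: swap data[1],data[5]; hi=4 → [-15,-17,-9,-13,-12,-3,-5,-4,-7,-6,-8]
data[mid]=-17<-12: swap data[1],data[1]; lo=2,mid=2 → [-15,-17,-9,-13,-12,-3,-5,-4,-7,-6,-8]
data[mid]=-9>-12: swap data[2],data[4]; hi=3 → [-15,-17,-12,-13,-9,-3,-5,-4,-7,-6,-8]
data[mid]=-12=-12: mid=3
data[mid]=-13<-12: swap data[2],data[3]; lo=3,mid=4 → [-15,-17,-13,-12,-9,-3,-5,-4,-7,-6,-8]
end: lo=3, hi=3; data = [-15,-17,-13,-12,-9,-3,-5,-4,-7,-6,-8]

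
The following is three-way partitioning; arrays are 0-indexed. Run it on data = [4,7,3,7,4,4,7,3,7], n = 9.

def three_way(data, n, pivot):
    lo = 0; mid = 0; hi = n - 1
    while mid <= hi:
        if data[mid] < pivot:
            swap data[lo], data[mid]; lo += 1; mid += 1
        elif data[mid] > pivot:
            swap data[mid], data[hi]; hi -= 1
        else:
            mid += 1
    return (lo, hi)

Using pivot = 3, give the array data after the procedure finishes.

lo=0 mid=0 hi=8
4>3: swap(0,8), hi=7 ⇒ [7,7,3,7,4,4,7,3,4]
7>3: swap(0,7), hi=6 ⇒ [3,7,3,7,4,4,7,7,4]
3=3: mid=1
7>3: swap(1,6), hi=5 ⇒ [3,7,3,7,4,4,7,7,4]
7>3: swap(1,5), hi=4 ⇒ [3,4,3,7,4,7,7,7,4]
4>3: swap(1,4), hi=3 ⇒ [3,4,3,7,4,7,7,7,4]
4>3: swap(1,3), hi=2 ⇒ [3,7,3,4,4,7,7,7,4]
7>3: swap(1,2), hi=1 ⇒ [3,3,7,4,4,7,7,7,4]
3=3: mid=2
done. lo=0 hi=1; data=[3,3,7,4,4,7,7,7,4]

[3,3,7,4,4,7,7,7,4]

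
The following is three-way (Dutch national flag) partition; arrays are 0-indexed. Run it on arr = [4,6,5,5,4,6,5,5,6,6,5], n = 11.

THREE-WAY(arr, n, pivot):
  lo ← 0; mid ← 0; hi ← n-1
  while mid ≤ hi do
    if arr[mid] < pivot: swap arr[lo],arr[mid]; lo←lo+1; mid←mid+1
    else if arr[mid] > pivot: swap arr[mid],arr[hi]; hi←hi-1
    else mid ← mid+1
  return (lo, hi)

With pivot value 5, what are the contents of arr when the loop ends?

[4,4,5,5,5,5,5,6,6,6,6]

pivot = 5; lo=0, mid=0, hi=10
arr[mid]=4<5: swap arr[0],arr[0]; lo=1,mid=1 → [4,6,5,5,4,6,5,5,6,6,5]
arr[mid]=6>5: swap arr[1],arr[10]; hi=9 → [4,5,5,5,4,6,5,5,6,6,6]
arr[mid]=5=5: mid=2
arr[mid]=5=5: mid=3
arr[mid]=5=5: mid=4
arr[mid]=4<5: swap arr[1],arr[4]; lo=2,mid=5 → [4,4,5,5,5,6,5,5,6,6,6]
arr[mid]=6>5: swap arr[5],arr[9]; hi=8 → [4,4,5,5,5,6,5,5,6,6,6]
arr[mid]=6>5: swap arr[5],arr[8]; hi=7 → [4,4,5,5,5,6,5,5,6,6,6]
arr[mid]=6>5: swap arr[5],arr[7]; hi=6 → [4,4,5,5,5,5,5,6,6,6,6]
arr[mid]=5=5: mid=6
arr[mid]=5=5: mid=7
end: lo=2, hi=6; arr = [4,4,5,5,5,5,5,6,6,6,6]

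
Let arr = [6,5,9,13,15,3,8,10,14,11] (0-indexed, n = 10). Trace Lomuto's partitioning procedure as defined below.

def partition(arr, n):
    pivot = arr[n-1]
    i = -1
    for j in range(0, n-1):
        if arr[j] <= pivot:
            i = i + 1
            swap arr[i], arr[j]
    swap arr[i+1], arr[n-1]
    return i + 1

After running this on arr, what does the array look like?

[6,5,9,3,8,10,11,13,14,15]

pivot = arr[9] = 11; i = -1
j=0: arr[0]=6 ≤ 11 → i=0, swap arr[0],arr[0] (no change) → [6,5,9,13,15,3,8,10,14,11]
j=1: arr[1]=5 ≤ 11 → i=1, swap arr[1],arr[1] (no change) → [6,5,9,13,15,3,8,10,14,11]
j=2: arr[2]=9 ≤ 11 → i=2, swap arr[2],arr[2] (no change) → [6,5,9,13,15,3,8,10,14,11]
j=3: arr[3]=13 > 11 → no swap
j=4: arr[4]=15 > 11 → no swap
j=5: arr[5]=3 ≤ 11 → i=3, swap arr[3],arr[5] → [6,5,9,3,15,13,8,10,14,11]
j=6: arr[6]=8 ≤ 11 → i=4, swap arr[4],arr[6] → [6,5,9,3,8,13,15,10,14,11]
j=7: arr[7]=10 ≤ 11 → i=5, swap arr[5],arr[7] → [6,5,9,3,8,10,15,13,14,11]
j=8: arr[8]=14 > 11 → no swap
final swap arr[6],arr[9] → [6,5,9,3,8,10,11,13,14,15]; return 6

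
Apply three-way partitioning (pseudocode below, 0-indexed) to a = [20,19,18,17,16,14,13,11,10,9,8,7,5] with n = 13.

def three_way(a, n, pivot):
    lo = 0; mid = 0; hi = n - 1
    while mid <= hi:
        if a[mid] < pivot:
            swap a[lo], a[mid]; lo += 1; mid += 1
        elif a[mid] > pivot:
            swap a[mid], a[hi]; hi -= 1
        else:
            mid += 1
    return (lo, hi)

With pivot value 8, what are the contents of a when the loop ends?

lo=0 mid=0 hi=12
20>8: swap(0,12), hi=11 ⇒ [5,19,18,17,16,14,13,11,10,9,8,7,20]
5<8: swap(0,0), lo=1 mid=1 ⇒ [5,19,18,17,16,14,13,11,10,9,8,7,20]
19>8: swap(1,11), hi=10 ⇒ [5,7,18,17,16,14,13,11,10,9,8,19,20]
7<8: swap(1,1), lo=2 mid=2 ⇒ [5,7,18,17,16,14,13,11,10,9,8,19,20]
18>8: swap(2,10), hi=9 ⇒ [5,7,8,17,16,14,13,11,10,9,18,19,20]
8=8: mid=3
17>8: swap(3,9), hi=8 ⇒ [5,7,8,9,16,14,13,11,10,17,18,19,20]
9>8: swap(3,8), hi=7 ⇒ [5,7,8,10,16,14,13,11,9,17,18,19,20]
10>8: swap(3,7), hi=6 ⇒ [5,7,8,11,16,14,13,10,9,17,18,19,20]
11>8: swap(3,6), hi=5 ⇒ [5,7,8,13,16,14,11,10,9,17,18,19,20]
13>8: swap(3,5), hi=4 ⇒ [5,7,8,14,16,13,11,10,9,17,18,19,20]
14>8: swap(3,4), hi=3 ⇒ [5,7,8,16,14,13,11,10,9,17,18,19,20]
16>8: swap(3,3), hi=2 ⇒ [5,7,8,16,14,13,11,10,9,17,18,19,20]
done. lo=2 hi=2; a=[5,7,8,16,14,13,11,10,9,17,18,19,20]

[5,7,8,16,14,13,11,10,9,17,18,19,20]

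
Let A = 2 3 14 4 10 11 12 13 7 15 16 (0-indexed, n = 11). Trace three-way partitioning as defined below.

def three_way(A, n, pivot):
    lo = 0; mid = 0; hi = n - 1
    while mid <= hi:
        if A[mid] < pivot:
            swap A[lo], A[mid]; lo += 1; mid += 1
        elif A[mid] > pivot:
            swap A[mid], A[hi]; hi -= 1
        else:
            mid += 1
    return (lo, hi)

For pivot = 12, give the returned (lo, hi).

lo=0 mid=0 hi=10
2<12: swap(0,0), lo=1 mid=1 ⇒ 2 3 14 4 10 11 12 13 7 15 16
3<12: swap(1,1), lo=2 mid=2 ⇒ 2 3 14 4 10 11 12 13 7 15 16
14>12: swap(2,10), hi=9 ⇒ 2 3 16 4 10 11 12 13 7 15 14
16>12: swap(2,9), hi=8 ⇒ 2 3 15 4 10 11 12 13 7 16 14
15>12: swap(2,8), hi=7 ⇒ 2 3 7 4 10 11 12 13 15 16 14
7<12: swap(2,2), lo=3 mid=3 ⇒ 2 3 7 4 10 11 12 13 15 16 14
4<12: swap(3,3), lo=4 mid=4 ⇒ 2 3 7 4 10 11 12 13 15 16 14
10<12: swap(4,4), lo=5 mid=5 ⇒ 2 3 7 4 10 11 12 13 15 16 14
11<12: swap(5,5), lo=6 mid=6 ⇒ 2 3 7 4 10 11 12 13 15 16 14
12=12: mid=7
13>12: swap(7,7), hi=6 ⇒ 2 3 7 4 10 11 12 13 15 16 14
done. lo=6 hi=6; A=2 3 7 4 10 11 12 13 15 16 14

(6, 6)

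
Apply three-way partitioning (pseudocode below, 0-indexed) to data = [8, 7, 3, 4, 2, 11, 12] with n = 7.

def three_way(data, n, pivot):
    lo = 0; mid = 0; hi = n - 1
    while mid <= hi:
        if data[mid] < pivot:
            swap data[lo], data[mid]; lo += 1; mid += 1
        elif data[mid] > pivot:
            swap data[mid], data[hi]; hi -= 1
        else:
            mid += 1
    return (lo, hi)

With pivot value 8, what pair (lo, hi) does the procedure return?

pivot = 8; lo=0, mid=0, hi=6
data[mid]=8=8: mid=1
data[mid]=7<8: swap data[0],data[1]; lo=1,mid=2 → [7, 8, 3, 4, 2, 11, 12]
data[mid]=3<8: swap data[1],data[2]; lo=2,mid=3 → [7, 3, 8, 4, 2, 11, 12]
data[mid]=4<8: swap data[2],data[3]; lo=3,mid=4 → [7, 3, 4, 8, 2, 11, 12]
data[mid]=2<8: swap data[3],data[4]; lo=4,mid=5 → [7, 3, 4, 2, 8, 11, 12]
data[mid]=11>8: swap data[5],data[6]; hi=5 → [7, 3, 4, 2, 8, 12, 11]
data[mid]=12>8: swap data[5],data[5]; hi=4 → [7, 3, 4, 2, 8, 12, 11]
end: lo=4, hi=4; data = [7, 3, 4, 2, 8, 12, 11]

(4, 4)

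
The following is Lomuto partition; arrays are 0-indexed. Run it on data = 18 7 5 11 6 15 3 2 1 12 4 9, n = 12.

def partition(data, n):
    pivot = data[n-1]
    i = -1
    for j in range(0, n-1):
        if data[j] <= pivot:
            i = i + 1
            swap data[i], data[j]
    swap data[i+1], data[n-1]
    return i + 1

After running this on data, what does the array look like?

pivot=9, i=-1
j=0: 18>9, skip
j=1: 7≤9, i=0, swap(0,1) ⇒ 7 18 5 11 6 15 3 2 1 12 4 9
j=2: 5≤9, i=1, swap(1,2) ⇒ 7 5 18 11 6 15 3 2 1 12 4 9
j=3: 11>9, skip
j=4: 6≤9, i=2, swap(2,4) ⇒ 7 5 6 11 18 15 3 2 1 12 4 9
j=5: 15>9, skip
j=6: 3≤9, i=3, swap(3,6) ⇒ 7 5 6 3 18 15 11 2 1 12 4 9
j=7: 2≤9, i=4, swap(4,7) ⇒ 7 5 6 3 2 15 11 18 1 12 4 9
j=8: 1≤9, i=5, swap(5,8) ⇒ 7 5 6 3 2 1 11 18 15 12 4 9
j=9: 12>9, skip
j=10: 4≤9, i=6, swap(6,10) ⇒ 7 5 6 3 2 1 4 18 15 12 11 9
swap(7,11) ⇒ 7 5 6 3 2 1 4 9 15 12 11 18; return 7

7 5 6 3 2 1 4 9 15 12 11 18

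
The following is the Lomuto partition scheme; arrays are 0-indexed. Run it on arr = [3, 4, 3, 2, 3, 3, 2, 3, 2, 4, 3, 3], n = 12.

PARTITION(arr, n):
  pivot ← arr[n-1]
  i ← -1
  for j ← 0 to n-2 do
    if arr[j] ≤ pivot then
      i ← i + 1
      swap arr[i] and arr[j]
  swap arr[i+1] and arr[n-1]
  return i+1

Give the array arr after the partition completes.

[3, 3, 2, 3, 3, 2, 3, 2, 3, 3, 4, 4]

pivot = arr[11] = 3; i = -1
j=0: arr[0]=3 ≤ 3 → i=0, swap arr[0],arr[0] (no change) → [3, 4, 3, 2, 3, 3, 2, 3, 2, 4, 3, 3]
j=1: arr[1]=4 > 3 → no swap
j=2: arr[2]=3 ≤ 3 → i=1, swap arr[1],arr[2] → [3, 3, 4, 2, 3, 3, 2, 3, 2, 4, 3, 3]
j=3: arr[3]=2 ≤ 3 → i=2, swap arr[2],arr[3] → [3, 3, 2, 4, 3, 3, 2, 3, 2, 4, 3, 3]
j=4: arr[4]=3 ≤ 3 → i=3, swap arr[3],arr[4] → [3, 3, 2, 3, 4, 3, 2, 3, 2, 4, 3, 3]
j=5: arr[5]=3 ≤ 3 → i=4, swap arr[4],arr[5] → [3, 3, 2, 3, 3, 4, 2, 3, 2, 4, 3, 3]
j=6: arr[6]=2 ≤ 3 → i=5, swap arr[5],arr[6] → [3, 3, 2, 3, 3, 2, 4, 3, 2, 4, 3, 3]
j=7: arr[7]=3 ≤ 3 → i=6, swap arr[6],arr[7] → [3, 3, 2, 3, 3, 2, 3, 4, 2, 4, 3, 3]
j=8: arr[8]=2 ≤ 3 → i=7, swap arr[7],arr[8] → [3, 3, 2, 3, 3, 2, 3, 2, 4, 4, 3, 3]
j=9: arr[9]=4 > 3 → no swap
j=10: arr[10]=3 ≤ 3 → i=8, swap arr[8],arr[10] → [3, 3, 2, 3, 3, 2, 3, 2, 3, 4, 4, 3]
final swap arr[9],arr[11] → [3, 3, 2, 3, 3, 2, 3, 2, 3, 3, 4, 4]; return 9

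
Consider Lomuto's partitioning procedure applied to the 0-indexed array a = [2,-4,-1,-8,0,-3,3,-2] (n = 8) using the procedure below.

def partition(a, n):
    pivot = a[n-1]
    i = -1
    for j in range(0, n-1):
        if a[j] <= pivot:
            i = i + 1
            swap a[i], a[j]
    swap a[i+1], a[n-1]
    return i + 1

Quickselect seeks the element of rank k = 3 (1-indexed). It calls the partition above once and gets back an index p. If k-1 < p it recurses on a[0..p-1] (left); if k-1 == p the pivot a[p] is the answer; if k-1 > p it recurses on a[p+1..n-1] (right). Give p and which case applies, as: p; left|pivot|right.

pivot=-2, i=-1
j=0: 2>-2, skip
j=1: -4≤-2, i=0, swap(0,1) ⇒ [-4,2,-1,-8,0,-3,3,-2]
j=2: -1>-2, skip
j=3: -8≤-2, i=1, swap(1,3) ⇒ [-4,-8,-1,2,0,-3,3,-2]
j=4: 0>-2, skip
j=5: -3≤-2, i=2, swap(2,5) ⇒ [-4,-8,-3,2,0,-1,3,-2]
j=6: 3>-2, skip
swap(3,7) ⇒ [-4,-8,-3,-2,0,-1,3,2]; return 3
p = 3; k-1 = 2 < 3 ⇒ left

3; left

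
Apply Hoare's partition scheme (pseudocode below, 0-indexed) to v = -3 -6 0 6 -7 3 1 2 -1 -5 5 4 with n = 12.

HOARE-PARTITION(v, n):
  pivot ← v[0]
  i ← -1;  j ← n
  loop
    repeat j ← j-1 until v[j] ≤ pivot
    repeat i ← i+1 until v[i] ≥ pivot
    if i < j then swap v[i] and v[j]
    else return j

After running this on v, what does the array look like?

pivot=-3
j stops at 9 (-5), i stops at 0 (-3); swap ⇒ -5 -6 0 6 -7 3 1 2 -1 -3 5 4
j stops at 4 (-7), i stops at 2 (0); swap ⇒ -5 -6 -7 6 0 3 1 2 -1 -3 5 4
j stops at 2, i stops at 3; i≥j ⇒ return 2. v=-5 -6 -7 6 0 3 1 2 -1 -3 5 4

-5 -6 -7 6 0 3 1 2 -1 -3 5 4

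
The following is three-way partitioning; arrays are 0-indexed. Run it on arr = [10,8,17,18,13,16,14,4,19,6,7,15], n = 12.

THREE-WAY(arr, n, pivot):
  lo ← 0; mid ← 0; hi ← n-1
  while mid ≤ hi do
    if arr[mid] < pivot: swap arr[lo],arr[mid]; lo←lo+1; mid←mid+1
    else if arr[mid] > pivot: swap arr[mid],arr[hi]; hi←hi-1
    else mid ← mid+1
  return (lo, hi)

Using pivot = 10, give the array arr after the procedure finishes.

[8,7,6,4,10,14,16,19,13,18,15,17]

lo=0 mid=0 hi=11
10=10: mid=1
8<10: swap(0,1), lo=1 mid=2 ⇒ [8,10,17,18,13,16,14,4,19,6,7,15]
17>10: swap(2,11), hi=10 ⇒ [8,10,15,18,13,16,14,4,19,6,7,17]
15>10: swap(2,10), hi=9 ⇒ [8,10,7,18,13,16,14,4,19,6,15,17]
7<10: swap(1,2), lo=2 mid=3 ⇒ [8,7,10,18,13,16,14,4,19,6,15,17]
18>10: swap(3,9), hi=8 ⇒ [8,7,10,6,13,16,14,4,19,18,15,17]
6<10: swap(2,3), lo=3 mid=4 ⇒ [8,7,6,10,13,16,14,4,19,18,15,17]
13>10: swap(4,8), hi=7 ⇒ [8,7,6,10,19,16,14,4,13,18,15,17]
19>10: swap(4,7), hi=6 ⇒ [8,7,6,10,4,16,14,19,13,18,15,17]
4<10: swap(3,4), lo=4 mid=5 ⇒ [8,7,6,4,10,16,14,19,13,18,15,17]
16>10: swap(5,6), hi=5 ⇒ [8,7,6,4,10,14,16,19,13,18,15,17]
14>10: swap(5,5), hi=4 ⇒ [8,7,6,4,10,14,16,19,13,18,15,17]
done. lo=4 hi=4; arr=[8,7,6,4,10,14,16,19,13,18,15,17]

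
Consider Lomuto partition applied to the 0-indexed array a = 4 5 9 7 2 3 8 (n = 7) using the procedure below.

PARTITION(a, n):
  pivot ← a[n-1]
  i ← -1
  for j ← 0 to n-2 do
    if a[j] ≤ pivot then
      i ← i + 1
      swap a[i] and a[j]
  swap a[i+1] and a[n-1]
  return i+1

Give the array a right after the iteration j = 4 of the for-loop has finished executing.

4 5 7 2 9 3 8

pivot = a[6] = 8; i = -1
j=0: a[0]=4 ≤ 8 → i=0, swap a[0],a[0] (no change) → 4 5 9 7 2 3 8
j=1: a[1]=5 ≤ 8 → i=1, swap a[1],a[1] (no change) → 4 5 9 7 2 3 8
j=2: a[2]=9 > 8 → no swap
j=3: a[3]=7 ≤ 8 → i=2, swap a[2],a[3] → 4 5 7 9 2 3 8
j=4: a[4]=2 ≤ 8 → i=3, swap a[3],a[4] → 4 5 7 2 9 3 8
(after j=4) a = 4 5 7 2 9 3 8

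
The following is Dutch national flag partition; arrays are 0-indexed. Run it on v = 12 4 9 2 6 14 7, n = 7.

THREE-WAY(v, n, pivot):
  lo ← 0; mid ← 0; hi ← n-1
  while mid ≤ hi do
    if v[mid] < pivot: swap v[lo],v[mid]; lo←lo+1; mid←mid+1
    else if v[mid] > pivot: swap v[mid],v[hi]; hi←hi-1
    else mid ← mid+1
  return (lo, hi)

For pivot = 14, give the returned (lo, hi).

(6, 6)

pivot = 14; lo=0, mid=0, hi=6
v[mid]=12<14: swap v[0],v[0]; lo=1,mid=1 → 12 4 9 2 6 14 7
v[mid]=4<14: swap v[1],v[1]; lo=2,mid=2 → 12 4 9 2 6 14 7
v[mid]=9<14: swap v[2],v[2]; lo=3,mid=3 → 12 4 9 2 6 14 7
v[mid]=2<14: swap v[3],v[3]; lo=4,mid=4 → 12 4 9 2 6 14 7
v[mid]=6<14: swap v[4],v[4]; lo=5,mid=5 → 12 4 9 2 6 14 7
v[mid]=14=14: mid=6
v[mid]=7<14: swap v[5],v[6]; lo=6,mid=7 → 12 4 9 2 6 7 14
end: lo=6, hi=6; v = 12 4 9 2 6 7 14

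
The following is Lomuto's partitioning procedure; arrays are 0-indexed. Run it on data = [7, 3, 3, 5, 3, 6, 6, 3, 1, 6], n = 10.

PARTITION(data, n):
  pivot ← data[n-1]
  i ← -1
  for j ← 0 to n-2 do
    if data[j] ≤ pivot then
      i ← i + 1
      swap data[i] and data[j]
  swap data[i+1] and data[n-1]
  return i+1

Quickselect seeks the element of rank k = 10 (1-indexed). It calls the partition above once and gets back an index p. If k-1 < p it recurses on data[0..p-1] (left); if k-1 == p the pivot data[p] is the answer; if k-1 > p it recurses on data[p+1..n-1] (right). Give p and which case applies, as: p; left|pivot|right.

8; right

pivot=6, i=-1
j=0: 7>6, skip
j=1: 3≤6, i=0, swap(0,1) ⇒ [3, 7, 3, 5, 3, 6, 6, 3, 1, 6]
j=2: 3≤6, i=1, swap(1,2) ⇒ [3, 3, 7, 5, 3, 6, 6, 3, 1, 6]
j=3: 5≤6, i=2, swap(2,3) ⇒ [3, 3, 5, 7, 3, 6, 6, 3, 1, 6]
j=4: 3≤6, i=3, swap(3,4) ⇒ [3, 3, 5, 3, 7, 6, 6, 3, 1, 6]
j=5: 6≤6, i=4, swap(4,5) ⇒ [3, 3, 5, 3, 6, 7, 6, 3, 1, 6]
j=6: 6≤6, i=5, swap(5,6) ⇒ [3, 3, 5, 3, 6, 6, 7, 3, 1, 6]
j=7: 3≤6, i=6, swap(6,7) ⇒ [3, 3, 5, 3, 6, 6, 3, 7, 1, 6]
j=8: 1≤6, i=7, swap(7,8) ⇒ [3, 3, 5, 3, 6, 6, 3, 1, 7, 6]
swap(8,9) ⇒ [3, 3, 5, 3, 6, 6, 3, 1, 6, 7]; return 8
p = 8; k-1 = 9 > 8 ⇒ right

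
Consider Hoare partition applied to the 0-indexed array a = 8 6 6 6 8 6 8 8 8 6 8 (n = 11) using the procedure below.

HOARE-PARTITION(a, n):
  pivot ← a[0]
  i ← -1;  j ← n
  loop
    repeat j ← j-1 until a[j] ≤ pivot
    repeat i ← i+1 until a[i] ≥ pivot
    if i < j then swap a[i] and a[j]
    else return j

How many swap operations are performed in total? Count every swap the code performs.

pivot=8
j stops at 10 (8), i stops at 0 (8); swap ⇒ 8 6 6 6 8 6 8 8 8 6 8
j stops at 9 (6), i stops at 4 (8); swap ⇒ 8 6 6 6 6 6 8 8 8 8 8
j stops at 8 (8), i stops at 6 (8); swap ⇒ 8 6 6 6 6 6 8 8 8 8 8
j stops at 7, i stops at 7; i≥j ⇒ return 7. a=8 6 6 6 6 6 8 8 8 8 8

3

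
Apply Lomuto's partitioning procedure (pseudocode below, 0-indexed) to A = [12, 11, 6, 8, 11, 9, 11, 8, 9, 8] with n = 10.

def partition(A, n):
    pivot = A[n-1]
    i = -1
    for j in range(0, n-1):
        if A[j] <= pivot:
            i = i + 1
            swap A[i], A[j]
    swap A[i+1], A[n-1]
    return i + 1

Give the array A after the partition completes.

[6, 8, 8, 8, 11, 9, 11, 12, 9, 11]

pivot = A[9] = 8; i = -1
j=0: A[0]=12 > 8 → no swap
j=1: A[1]=11 > 8 → no swap
j=2: A[2]=6 ≤ 8 → i=0, swap A[0],A[2] → [6, 11, 12, 8, 11, 9, 11, 8, 9, 8]
j=3: A[3]=8 ≤ 8 → i=1, swap A[1],A[3] → [6, 8, 12, 11, 11, 9, 11, 8, 9, 8]
j=4: A[4]=11 > 8 → no swap
j=5: A[5]=9 > 8 → no swap
j=6: A[6]=11 > 8 → no swap
j=7: A[7]=8 ≤ 8 → i=2, swap A[2],A[7] → [6, 8, 8, 11, 11, 9, 11, 12, 9, 8]
j=8: A[8]=9 > 8 → no swap
final swap A[3],A[9] → [6, 8, 8, 8, 11, 9, 11, 12, 9, 11]; return 3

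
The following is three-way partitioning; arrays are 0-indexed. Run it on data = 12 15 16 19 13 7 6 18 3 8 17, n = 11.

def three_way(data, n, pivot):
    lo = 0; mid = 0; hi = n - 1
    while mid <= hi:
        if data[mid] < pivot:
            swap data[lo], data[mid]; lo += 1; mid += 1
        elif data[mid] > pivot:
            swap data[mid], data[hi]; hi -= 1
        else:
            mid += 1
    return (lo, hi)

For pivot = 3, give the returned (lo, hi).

(0, 0)

pivot = 3; lo=0, mid=0, hi=10
data[mid]=12>3: swap data[0],data[10]; hi=9 → 17 15 16 19 13 7 6 18 3 8 12
data[mid]=17>3: swap data[0],data[9]; hi=8 → 8 15 16 19 13 7 6 18 3 17 12
data[mid]=8>3: swap data[0],data[8]; hi=7 → 3 15 16 19 13 7 6 18 8 17 12
data[mid]=3=3: mid=1
data[mid]=15>3: swap data[1],data[7]; hi=6 → 3 18 16 19 13 7 6 15 8 17 12
data[mid]=18>3: swap data[1],data[6]; hi=5 → 3 6 16 19 13 7 18 15 8 17 12
data[mid]=6>3: swap data[1],data[5]; hi=4 → 3 7 16 19 13 6 18 15 8 17 12
data[mid]=7>3: swap data[1],data[4]; hi=3 → 3 13 16 19 7 6 18 15 8 17 12
data[mid]=13>3: swap data[1],data[3]; hi=2 → 3 19 16 13 7 6 18 15 8 17 12
data[mid]=19>3: swap data[1],data[2]; hi=1 → 3 16 19 13 7 6 18 15 8 17 12
data[mid]=16>3: swap data[1],data[1]; hi=0 → 3 16 19 13 7 6 18 15 8 17 12
end: lo=0, hi=0; data = 3 16 19 13 7 6 18 15 8 17 12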